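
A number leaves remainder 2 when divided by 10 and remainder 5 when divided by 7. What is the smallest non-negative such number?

Write x = 2 + 10·k. Then 10·k ≡ 5 − 2 ≡ 3 (mod 7).
Need 10⁻¹ mod 7. Extended Euclid on (7, 3):
7 = 2*3 + 1
3 = 3*1 + 0
Back-substitute:
1 = 7 − 2·3
10⁻¹ ≡ 5 (mod 7), so k ≡ 5·3 ≡ 1 (mod 7).
x = 2 + 10·1 = 12.

12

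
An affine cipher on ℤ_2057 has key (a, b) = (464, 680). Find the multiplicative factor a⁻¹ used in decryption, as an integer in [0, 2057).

Apply the Euclidean algorithm to 2057 and 464:
2057 = 4×464 + 201
464 = 2×201 + 62
201 = 3×62 + 15
62 = 4×15 + 2
15 = 7×2 + 1
2 = 2×1 + 0
Since gcd(464, 2057) = 1, back-substitute to write 1 as a combination:
1 = 15 − 7·2
1 = −7·62 + 29·15
1 = 29·201 − 94·62
1 = −94·464 + 217·201
1 = 217·2057 − 962·464
So 464·(-962) ≡ 1 (mod 2057), and -962 ≡ 1095 (mod 2057).

1095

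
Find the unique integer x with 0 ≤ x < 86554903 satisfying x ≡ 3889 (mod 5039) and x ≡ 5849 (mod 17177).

Write x = 3889 + 5039·k. Then 5039·k ≡ 5849 − 3889 ≡ 1960 (mod 17177).
Need 5039⁻¹ mod 17177. Extended Euclid on (17177, 5039):
17177 = 3*5039 + 2060
5039 = 2*2060 + 919
2060 = 2*919 + 222
919 = 4*222 + 31
222 = 7*31 + 5
31 = 6*5 + 1
5 = 5*1 + 0
Back-substitute:
1 = 31 − 6·5
1 = −6·222 + 43·31
1 = 43·919 − 178·222
1 = −178·2060 + 399·919
1 = 399·5039 − 976·2060
1 = −976·17177 + 3327·5039
5039⁻¹ ≡ 3327 (mod 17177), so k ≡ 3327·1960 ≡ 10837 (mod 17177).
x = 3889 + 5039·10837 = 54611532.

54611532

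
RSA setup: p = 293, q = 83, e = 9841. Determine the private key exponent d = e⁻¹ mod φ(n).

7545

φ(n) = (p−1)(q−1) = 292·82 = 23944.
Need d with 9841·d ≡ 1 (mod 23944). Apply the extended Euclidean algorithm:
23944 = 2·9841 + 4262
9841 = 2·4262 + 1317
4262 = 3·1317 + 311
1317 = 4·311 + 73
311 = 4·73 + 19
73 = 3·19 + 16
19 = 1·16 + 3
16 = 5·3 + 1
3 = 3·1 + 0
Back-substitute:
1 = 16 − 5·3
1 = −5·19 + 6·16
1 = 6·73 − 23·19
1 = −23·311 + 98·73
1 = 98·1317 − 415·311
1 = −415·4262 + 1343·1317
1 = 1343·9841 − 3101·4262
1 = −3101·23944 + 7545·9841
So 9841·7545 ≡ 1 (mod 23944), hence d = 7545.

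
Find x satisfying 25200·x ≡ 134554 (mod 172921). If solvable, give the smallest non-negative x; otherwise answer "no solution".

First find gcd(25200, 172921):
172921 = 6×25200 + 21721
25200 = 1×21721 + 3479
21721 = 6×3479 + 847
3479 = 4×847 + 91
847 = 9×91 + 28
91 = 3×28 + 7
28 = 4×7 + 0
gcd = 7 and 7 | 134554, so solutions exist. Divide through by 7: 3600x ≡ 19222 (mod 24703).
Now find 3600⁻¹ mod 24703:
24703 = 6*3600 + 3103
3600 = 1*3103 + 497
3103 = 6*497 + 121
497 = 4*121 + 13
121 = 9*13 + 4
13 = 3*4 + 1
4 = 4*1 + 0
Back-substitute:
1 = 13 − 3·4
1 = −3·121 + 28·13
1 = 28·497 − 115·121
1 = −115·3103 + 718·497
1 = 718·3600 − 833·3103
1 = −833·24703 + 5716·3600
So 3600⁻¹ ≡ 5716 (mod 24703).
Then x ≡ 5716·19222 ≡ 18711 (mod 24703); the smallest non-negative solution is x = 18711.

18711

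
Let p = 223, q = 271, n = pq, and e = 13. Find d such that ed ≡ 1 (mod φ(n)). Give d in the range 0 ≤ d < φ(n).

φ(n) = (p−1)(q−1) = 222·270 = 59940.
Need d with 13·d ≡ 1 (mod 59940). Apply the extended Euclidean algorithm:
59940 = 4610*13 + 10
13 = 1*10 + 3
10 = 3*3 + 1
3 = 3*1 + 0
Back-substitute:
1 = 10 − 3·3
1 = −3·13 + 4·10
1 = 4·59940 − 18443·13
So 13·(-18443) ≡ 1 (mod 59940), hence d ≡ -18443 ≡ 41497 (mod 59940).

41497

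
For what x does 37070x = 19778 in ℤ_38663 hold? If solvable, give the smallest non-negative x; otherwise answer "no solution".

25860

First find gcd(37070, 38663):
38663 = 1·37070 + 1593
37070 = 23·1593 + 431
1593 = 3·431 + 300
431 = 1·300 + 131
300 = 2·131 + 38
131 = 3·38 + 17
38 = 2·17 + 4
17 = 4·4 + 1
4 = 4·1 + 0
gcd = 1, so a unique solution mod 38663 exists.
Back-substitute for the Bézout coefficients:
1 = 17 − 4·4
1 = −4·38 + 9·17
1 = 9·131 − 31·38
1 = −31·300 + 71·131
1 = 71·431 − 102·300
1 = −102·1593 + 377·431
1 = 377·37070 − 8773·1593
1 = −8773·38663 + 9150·37070
So 37070·(9150) ≡ 1 (mod 38663), giving 37070⁻¹ ≡ 9150.
x ≡ 37070⁻¹·19778 ≡ 9150·19778 ≡ 25860 (mod 38663).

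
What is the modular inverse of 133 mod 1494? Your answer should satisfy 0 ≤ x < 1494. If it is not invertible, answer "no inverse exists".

gcd(1494, 133) by repeated division:
1494 = 11*133 + 31
133 = 4*31 + 9
31 = 3*9 + 4
9 = 2*4 + 1
4 = 4*1 + 0
gcd = 1, so the inverse exists. Back-substitute:
1 = 9 − 2·4
1 = −2·31 + 7·9
1 = 7·133 − 30·31
1 = −30·1494 + 337·133
So 133·337 ≡ 1 (mod 1494).

337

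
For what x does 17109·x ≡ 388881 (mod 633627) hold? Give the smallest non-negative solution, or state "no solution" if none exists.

First find gcd(17109, 633627):
633627 = 37*17109 + 594
17109 = 28*594 + 477
594 = 1*477 + 117
477 = 4*117 + 9
117 = 13*9 + 0
gcd = 9 and 9 | 388881, so solutions exist. Divide through by 9: 1901x ≡ 43209 (mod 70403).
Now find 1901⁻¹ mod 70403:
70403 = 37·1901 + 66
1901 = 28·66 + 53
66 = 1·53 + 13
53 = 4·13 + 1
13 = 13·1 + 0
Back-substitute:
1 = 53 − 4·13
1 = −4·66 + 5·53
1 = 5·1901 − 144·66
1 = −144·70403 + 5333·1901
So 1901⁻¹ ≡ 5333 (mod 70403).
Then x ≡ 5333·43209 ≡ 4578 (mod 70403); the smallest non-negative solution is x = 4578.

4578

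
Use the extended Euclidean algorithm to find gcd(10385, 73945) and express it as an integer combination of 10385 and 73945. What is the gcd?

5

Repeated division:
73945 = 7·10385 + 1250
10385 = 8·1250 + 385
1250 = 3·385 + 95
385 = 4·95 + 5
95 = 19·5 + 0
gcd(10385, 73945) = 5.
Back-substituting:
5 = 385 − 4·95
5 = −4·1250 + 13·385
5 = 13·10385 − 108·1250
5 = −108·73945 + 769·10385
So 5 = (-108)·73945 + (769)·10385.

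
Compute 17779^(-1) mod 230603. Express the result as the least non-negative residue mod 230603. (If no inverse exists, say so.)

Apply the Euclidean algorithm to 230603 and 17779:
230603 = 12×17779 + 17255
17779 = 1×17255 + 524
17255 = 32×524 + 487
524 = 1×487 + 37
487 = 13×37 + 6
37 = 6×6 + 1
6 = 6×1 + 0
gcd = 1, so the inverse exists. Back-substitute:
1 = 37 − 6·6
1 = −6·487 + 79·37
1 = 79·524 − 85·487
1 = −85·17255 + 2799·524
1 = 2799·17779 − 2884·17255
1 = −2884·230603 + 37407·17779
So 17779·37407 ≡ 1 (mod 230603).

37407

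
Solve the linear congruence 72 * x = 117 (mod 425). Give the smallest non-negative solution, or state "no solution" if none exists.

161

First find gcd(72, 425):
425 = 5×72 + 65
72 = 1×65 + 7
65 = 9×7 + 2
7 = 3×2 + 1
2 = 2×1 + 0
gcd = 1, so a unique solution mod 425 exists.
Back-substitute for the Bézout coefficients:
1 = 7 − 3·2
1 = −3·65 + 28·7
1 = 28·72 − 31·65
1 = −31·425 + 183·72
So 72·(183) ≡ 1 (mod 425), giving 72⁻¹ ≡ 183.
x ≡ 72⁻¹·117 ≡ 183·117 ≡ 161 (mod 425).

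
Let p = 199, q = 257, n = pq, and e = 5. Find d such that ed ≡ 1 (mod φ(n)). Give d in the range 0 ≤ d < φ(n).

30413

φ(n) = (p−1)(q−1) = 198·256 = 50688.
Need d with 5·d ≡ 1 (mod 50688). Apply the extended Euclidean algorithm:
50688 = 10137*5 + 3
5 = 1*3 + 2
3 = 1*2 + 1
2 = 2*1 + 0
Back-substitute:
1 = 3 − 2
1 = −5 + 2·3
1 = 2·50688 − 20275·5
So 5·(-20275) ≡ 1 (mod 50688), hence d ≡ -20275 ≡ 30413 (mod 50688).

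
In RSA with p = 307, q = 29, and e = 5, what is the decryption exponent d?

5141

φ(n) = (p−1)(q−1) = 306·28 = 8568.
Need d with 5·d ≡ 1 (mod 8568). Apply the extended Euclidean algorithm:
8568 = 1713*5 + 3
5 = 1*3 + 2
3 = 1*2 + 1
2 = 2*1 + 0
Back-substitute:
1 = 3 − 2
1 = −5 + 2·3
1 = 2·8568 − 3427·5
So 5·(-3427) ≡ 1 (mod 8568), hence d ≡ -3427 ≡ 5141 (mod 8568).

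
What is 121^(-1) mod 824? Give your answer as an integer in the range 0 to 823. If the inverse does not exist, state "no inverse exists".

Run Euclid on (824, 121):
824 = 6*121 + 98
121 = 1*98 + 23
98 = 4*23 + 6
23 = 3*6 + 5
6 = 1*5 + 1
5 = 5*1 + 0
gcd = 1, so the inverse exists. Back-substitute:
1 = 6 − 5
1 = −23 + 4·6
1 = 4·98 − 17·23
1 = −17·121 + 21·98
1 = 21·824 − 143·121
So 121·(-143) ≡ 1 (mod 824), and -143 ≡ 681 (mod 824).

681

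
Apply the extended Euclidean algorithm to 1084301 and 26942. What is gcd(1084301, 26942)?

1

Repeated division:
1084301 = 40*26942 + 6621
26942 = 4*6621 + 458
6621 = 14*458 + 209
458 = 2*209 + 40
209 = 5*40 + 9
40 = 4*9 + 4
9 = 2*4 + 1
4 = 4*1 + 0
gcd(1084301, 26942) = 1.
Back-substituting:
1 = 9 − 2·4
1 = −2·40 + 9·9
1 = 9·209 − 47·40
1 = −47·458 + 103·209
1 = 103·6621 − 1489·458
1 = −1489·26942 + 6059·6621
1 = 6059·1084301 − 243849·26942
So 1 = (6059)·1084301 + (-243849)·26942.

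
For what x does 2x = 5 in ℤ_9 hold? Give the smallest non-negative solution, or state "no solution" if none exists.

7

First find gcd(2, 9):
9 = 4·2 + 1
2 = 2·1 + 0
gcd = 1, so a unique solution mod 9 exists.
Back-substitute for the Bézout coefficients:
1 = 9 − 4·2
So 2·(-4) ≡ 1 (mod 9), giving 2⁻¹ ≡ 5.
x ≡ 2⁻¹·5 ≡ 5·5 ≡ 7 (mod 9).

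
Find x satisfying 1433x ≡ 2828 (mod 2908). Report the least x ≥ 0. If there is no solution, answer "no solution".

First find gcd(1433, 2908):
2908 = 2×1433 + 42
1433 = 34×42 + 5
42 = 8×5 + 2
5 = 2×2 + 1
2 = 2×1 + 0
gcd = 1, so a unique solution mod 2908 exists.
Back-substitute for the Bézout coefficients:
1 = 5 − 2·2
1 = −2·42 + 17·5
1 = 17·1433 − 580·42
1 = −580·2908 + 1177·1433
So 1433·(1177) ≡ 1 (mod 2908), giving 1433⁻¹ ≡ 1177.
x ≡ 1433⁻¹·2828 ≡ 1177·2828 ≡ 1804 (mod 2908).

1804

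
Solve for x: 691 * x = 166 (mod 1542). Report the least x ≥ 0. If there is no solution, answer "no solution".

634

First find gcd(691, 1542):
1542 = 2·691 + 160
691 = 4·160 + 51
160 = 3·51 + 7
51 = 7·7 + 2
7 = 3·2 + 1
2 = 2·1 + 0
gcd = 1, so a unique solution mod 1542 exists.
Back-substitute for the Bézout coefficients:
1 = 7 − 3·2
1 = −3·51 + 22·7
1 = 22·160 − 69·51
1 = −69·691 + 298·160
1 = 298·1542 − 665·691
So 691·(-665) ≡ 1 (mod 1542), giving 691⁻¹ ≡ 877.
x ≡ 691⁻¹·166 ≡ 877·166 ≡ 634 (mod 1542).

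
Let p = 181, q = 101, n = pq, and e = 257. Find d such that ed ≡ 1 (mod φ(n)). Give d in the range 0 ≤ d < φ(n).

φ(n) = (p−1)(q−1) = 180·100 = 18000.
Need d with 257·d ≡ 1 (mod 18000). Apply the extended Euclidean algorithm:
18000 = 70·257 + 10
257 = 25·10 + 7
10 = 1·7 + 3
7 = 2·3 + 1
3 = 3·1 + 0
Back-substitute:
1 = 7 − 2·3
1 = −2·10 + 3·7
1 = 3·257 − 77·10
1 = −77·18000 + 5393·257
So 257·5393 ≡ 1 (mod 18000), hence d = 5393.

5393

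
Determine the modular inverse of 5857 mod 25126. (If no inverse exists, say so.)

5697

Run Euclid on (25126, 5857):
25126 = 4·5857 + 1698
5857 = 3·1698 + 763
1698 = 2·763 + 172
763 = 4·172 + 75
172 = 2·75 + 22
75 = 3·22 + 9
22 = 2·9 + 4
9 = 2·4 + 1
4 = 4·1 + 0
Since gcd(5857, 25126) = 1, back-substitute to write 1 as a combination:
1 = 9 − 2·4
1 = −2·22 + 5·9
1 = 5·75 − 17·22
1 = −17·172 + 39·75
1 = 39·763 − 173·172
1 = −173·1698 + 385·763
1 = 385·5857 − 1328·1698
1 = −1328·25126 + 5697·5857
So 5857·5697 ≡ 1 (mod 25126).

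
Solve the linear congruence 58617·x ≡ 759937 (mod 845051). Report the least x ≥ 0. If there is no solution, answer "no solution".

757109

First find gcd(58617, 845051):
845051 = 14×58617 + 24413
58617 = 2×24413 + 9791
24413 = 2×9791 + 4831
9791 = 2×4831 + 129
4831 = 37×129 + 58
129 = 2×58 + 13
58 = 4×13 + 6
13 = 2×6 + 1
6 = 6×1 + 0
gcd = 1, so a unique solution mod 845051 exists.
Back-substitute for the Bézout coefficients:
1 = 13 − 2·6
1 = −2·58 + 9·13
1 = 9·129 − 20·58
1 = −20·4831 + 749·129
1 = 749·9791 − 1518·4831
1 = −1518·24413 + 3785·9791
1 = 3785·58617 − 9088·24413
1 = −9088·845051 + 131017·58617
So 58617·(131017) ≡ 1 (mod 845051), giving 58617⁻¹ ≡ 131017.
x ≡ 58617⁻¹·759937 ≡ 131017·759937 ≡ 757109 (mod 845051).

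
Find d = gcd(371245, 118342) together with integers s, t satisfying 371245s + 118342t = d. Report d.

Apply Euclid's algorithm to 371245 and 118342:
371245 = 3*118342 + 16219
118342 = 7*16219 + 4809
16219 = 3*4809 + 1792
4809 = 2*1792 + 1225
1792 = 1*1225 + 567
1225 = 2*567 + 91
567 = 6*91 + 21
91 = 4*21 + 7
21 = 3*7 + 0
gcd(371245, 118342) = 7.
Express as a combination:
7 = 91 − 4·21
7 = −4·567 + 25·91
7 = 25·1225 − 54·567
7 = −54·1792 + 79·1225
7 = 79·4809 − 212·1792
7 = −212·16219 + 715·4809
7 = 715·118342 − 5217·16219
7 = −5217·371245 + 16366·118342
So 7 = (-5217)·371245 + (16366)·118342.

7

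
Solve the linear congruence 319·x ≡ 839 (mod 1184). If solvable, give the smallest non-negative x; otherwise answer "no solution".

First find gcd(319, 1184):
1184 = 3×319 + 227
319 = 1×227 + 92
227 = 2×92 + 43
92 = 2×43 + 6
43 = 7×6 + 1
6 = 6×1 + 0
gcd = 1, so a unique solution mod 1184 exists.
Back-substitute for the Bézout coefficients:
1 = 43 − 7·6
1 = −7·92 + 15·43
1 = 15·227 − 37·92
1 = −37·319 + 52·227
1 = 52·1184 − 193·319
So 319·(-193) ≡ 1 (mod 1184), giving 319⁻¹ ≡ 991.
x ≡ 319⁻¹·839 ≡ 991·839 ≡ 281 (mod 1184).

281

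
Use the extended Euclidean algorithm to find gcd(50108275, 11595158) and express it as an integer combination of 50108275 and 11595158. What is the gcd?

1

Apply Euclid's algorithm to 50108275 and 11595158:
50108275 = 4×11595158 + 3727643
11595158 = 3×3727643 + 412229
3727643 = 9×412229 + 17582
412229 = 23×17582 + 7843
17582 = 2×7843 + 1896
7843 = 4×1896 + 259
1896 = 7×259 + 83
259 = 3×83 + 10
83 = 8×10 + 3
10 = 3×3 + 1
3 = 3×1 + 0
gcd(50108275, 11595158) = 1.
Working backward:
1 = 10 − 3·3
1 = −3·83 + 25·10
1 = 25·259 − 78·83
1 = −78·1896 + 571·259
1 = 571·7843 − 2362·1896
1 = −2362·17582 + 5295·7843
1 = 5295·412229 − 124147·17582
1 = −124147·3727643 + 1122618·412229
1 = 1122618·11595158 − 3492001·3727643
1 = −3492001·50108275 + 15090622·11595158
So 1 = (-3492001)·50108275 + (15090622)·11595158.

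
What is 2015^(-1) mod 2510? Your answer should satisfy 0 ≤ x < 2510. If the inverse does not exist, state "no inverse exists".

Euclidean algorithm on 2510, 2015:
2510 = 1*2015 + 495
2015 = 4*495 + 35
495 = 14*35 + 5
35 = 7*5 + 0
The gcd is 5, not 1, hence no inverse exists.

no inverse exists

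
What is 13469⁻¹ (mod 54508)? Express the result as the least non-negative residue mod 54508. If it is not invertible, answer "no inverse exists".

Run Euclid on (54508, 13469):
54508 = 4·13469 + 632
13469 = 21·632 + 197
632 = 3·197 + 41
197 = 4·41 + 33
41 = 1·33 + 8
33 = 4·8 + 1
8 = 8·1 + 0
The gcd is 1. Working backward:
1 = 33 − 4·8
1 = −4·41 + 5·33
1 = 5·197 − 24·41
1 = −24·632 + 77·197
1 = 77·13469 − 1641·632
1 = −1641·54508 + 6641·13469
So 13469·6641 ≡ 1 (mod 54508).

6641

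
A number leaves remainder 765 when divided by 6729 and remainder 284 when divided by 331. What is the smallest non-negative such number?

1871427

Write x = 765 + 6729·k. Then 6729·k ≡ 284 − 765 ≡ 181 (mod 331).
Need 6729⁻¹ mod 331. Extended Euclid on (331, 109):
331 = 3·109 + 4
109 = 27·4 + 1
4 = 4·1 + 0
Back-substitute:
1 = 109 − 27·4
1 = −27·331 + 82·109
6729⁻¹ ≡ 82 (mod 331), so k ≡ 82·181 ≡ 278 (mod 331).
x = 765 + 6729·278 = 1871427.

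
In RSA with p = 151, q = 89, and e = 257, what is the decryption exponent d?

φ(n) = (p−1)(q−1) = 150·88 = 13200.
Need d with 257·d ≡ 1 (mod 13200). Apply the extended Euclidean algorithm:
13200 = 51*257 + 93
257 = 2*93 + 71
93 = 1*71 + 22
71 = 3*22 + 5
22 = 4*5 + 2
5 = 2*2 + 1
2 = 2*1 + 0
Back-substitute:
1 = 5 − 2·2
1 = −2·22 + 9·5
1 = 9·71 − 29·22
1 = −29·93 + 38·71
1 = 38·257 − 105·93
1 = −105·13200 + 5393·257
So 257·5393 ≡ 1 (mod 13200), hence d = 5393.

5393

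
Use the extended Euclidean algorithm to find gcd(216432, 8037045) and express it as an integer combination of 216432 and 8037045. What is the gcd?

Apply Euclid's algorithm to 8037045 and 216432:
8037045 = 37·216432 + 29061
216432 = 7·29061 + 13005
29061 = 2·13005 + 3051
13005 = 4·3051 + 801
3051 = 3·801 + 648
801 = 1·648 + 153
648 = 4·153 + 36
153 = 4·36 + 9
36 = 4·9 + 0
gcd(216432, 8037045) = 9.
Working backward:
9 = 153 − 4·36
9 = −4·648 + 17·153
9 = 17·801 − 21·648
9 = −21·3051 + 80·801
9 = 80·13005 − 341·3051
9 = −341·29061 + 762·13005
9 = 762·216432 − 5675·29061
9 = −5675·8037045 + 210737·216432
So 9 = (-5675)·8037045 + (210737)·216432.

9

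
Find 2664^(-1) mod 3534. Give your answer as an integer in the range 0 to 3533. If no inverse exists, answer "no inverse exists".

Compute gcd(2664, 3534):
3534 = 1*2664 + 870
2664 = 3*870 + 54
870 = 16*54 + 6
54 = 9*6 + 0
The gcd is 6, not 1, hence no inverse exists.

no inverse exists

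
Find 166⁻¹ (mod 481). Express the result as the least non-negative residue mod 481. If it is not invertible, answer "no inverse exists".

368

Extended Euclidean algorithm:
481 = 2·166 + 149
166 = 1·149 + 17
149 = 8·17 + 13
17 = 1·13 + 4
13 = 3·4 + 1
4 = 4·1 + 0
Since gcd(166, 481) = 1, back-substitute to write 1 as a combination:
1 = 13 − 3·4
1 = −3·17 + 4·13
1 = 4·149 − 35·17
1 = −35·166 + 39·149
1 = 39·481 − 113·166
Thus 166·(-113) ≡ 1 (mod 481); reducing, -113 mod 481 = 368.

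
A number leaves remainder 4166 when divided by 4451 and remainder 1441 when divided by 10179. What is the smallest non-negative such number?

23616721

Write x = 4166 + 4451·k. Then 4451·k ≡ 1441 − 4166 ≡ 7454 (mod 10179).
Need 4451⁻¹ mod 10179. Extended Euclid on (10179, 4451):
10179 = 2·4451 + 1277
4451 = 3·1277 + 620
1277 = 2·620 + 37
620 = 16·37 + 28
37 = 1·28 + 9
28 = 3·9 + 1
9 = 9·1 + 0
Back-substitute:
1 = 28 − 3·9
1 = −3·37 + 4·28
1 = 4·620 − 67·37
1 = −67·1277 + 138·620
1 = 138·4451 − 481·1277
1 = −481·10179 + 1100·4451
4451⁻¹ ≡ 1100 (mod 10179), so k ≡ 1100·7454 ≡ 5305 (mod 10179).
x = 4166 + 4451·5305 = 23616721.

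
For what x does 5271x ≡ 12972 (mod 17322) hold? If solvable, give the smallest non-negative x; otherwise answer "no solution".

640

First find gcd(5271, 17322):
17322 = 3*5271 + 1509
5271 = 3*1509 + 744
1509 = 2*744 + 21
744 = 35*21 + 9
21 = 2*9 + 3
9 = 3*3 + 0
gcd = 3 and 3 | 12972, so solutions exist. Divide through by 3: 1757x ≡ 4324 (mod 5774).
Now find 1757⁻¹ mod 5774:
5774 = 3×1757 + 503
1757 = 3×503 + 248
503 = 2×248 + 7
248 = 35×7 + 3
7 = 2×3 + 1
3 = 3×1 + 0
Back-substitute:
1 = 7 − 2·3
1 = −2·248 + 71·7
1 = 71·503 − 144·248
1 = −144·1757 + 503·503
1 = 503·5774 − 1653·1757
So 1757·(-1653) ≡ 1 (mod 5774), i.e. 1757⁻¹ ≡ 4121.
Then x ≡ 4121·4324 ≡ 640 (mod 5774); the smallest non-negative solution is x = 640.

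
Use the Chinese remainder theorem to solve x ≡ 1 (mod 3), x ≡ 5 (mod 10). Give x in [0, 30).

Write x = 1 + 3·k. Then 3·k ≡ 5 − 1 ≡ 4 (mod 10).
Need 3⁻¹ mod 10. Extended Euclid on (10, 3):
10 = 3×3 + 1
3 = 3×1 + 0
Back-substitute:
1 = 10 − 3·3
3⁻¹ ≡ 7 (mod 10), so k ≡ 7·4 ≡ 8 (mod 10).
x = 1 + 3·8 = 25.

25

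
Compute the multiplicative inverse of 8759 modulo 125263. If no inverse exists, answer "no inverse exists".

22896

Extended Euclidean algorithm:
125263 = 14*8759 + 2637
8759 = 3*2637 + 848
2637 = 3*848 + 93
848 = 9*93 + 11
93 = 8*11 + 5
11 = 2*5 + 1
5 = 5*1 + 0
gcd = 1, so the inverse exists. Back-substitute:
1 = 11 − 2·5
1 = −2·93 + 17·11
1 = 17·848 − 155·93
1 = −155·2637 + 482·848
1 = 482·8759 − 1601·2637
1 = −1601·125263 + 22896·8759
So 8759·22896 ≡ 1 (mod 125263).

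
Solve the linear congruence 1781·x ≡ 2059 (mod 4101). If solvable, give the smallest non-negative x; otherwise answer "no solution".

First find gcd(1781, 4101):
4101 = 2*1781 + 539
1781 = 3*539 + 164
539 = 3*164 + 47
164 = 3*47 + 23
47 = 2*23 + 1
23 = 23*1 + 0
gcd = 1, so a unique solution mod 4101 exists.
Back-substitute for the Bézout coefficients:
1 = 47 − 2·23
1 = −2·164 + 7·47
1 = 7·539 − 23·164
1 = −23·1781 + 76·539
1 = 76·4101 − 175·1781
So 1781·(-175) ≡ 1 (mod 4101), giving 1781⁻¹ ≡ 3926.
x ≡ 1781⁻¹·2059 ≡ 3926·2059 ≡ 563 (mod 4101).

563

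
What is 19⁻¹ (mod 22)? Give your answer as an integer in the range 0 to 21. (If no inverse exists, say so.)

Run Euclid on (22, 19):
22 = 1×19 + 3
19 = 6×3 + 1
3 = 3×1 + 0
gcd = 1, so the inverse exists. Back-substitute:
1 = 19 − 6·3
1 = −6·22 + 7·19
So 19·7 ≡ 1 (mod 22).

7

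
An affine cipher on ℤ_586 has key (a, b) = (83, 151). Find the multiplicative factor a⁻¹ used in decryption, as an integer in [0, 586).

233

gcd(586, 83) by repeated division:
586 = 7·83 + 5
83 = 16·5 + 3
5 = 1·3 + 2
3 = 1·2 + 1
2 = 2·1 + 0
The gcd is 1. Working backward:
1 = 3 − 2
1 = −5 + 2·3
1 = 2·83 − 33·5
1 = −33·586 + 233·83
So 83·233 ≡ 1 (mod 586).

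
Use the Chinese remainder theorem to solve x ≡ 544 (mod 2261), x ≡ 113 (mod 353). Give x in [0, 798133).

Write x = 544 + 2261·k. Then 2261·k ≡ 113 − 544 ≡ 275 (mod 353).
Need 2261⁻¹ mod 353. Extended Euclid on (353, 143):
353 = 2*143 + 67
143 = 2*67 + 9
67 = 7*9 + 4
9 = 2*4 + 1
4 = 4*1 + 0
Back-substitute:
1 = 9 − 2·4
1 = −2·67 + 15·9
1 = 15·143 − 32·67
1 = −32·353 + 79·143
2261⁻¹ ≡ 79 (mod 353), so k ≡ 79·275 ≡ 192 (mod 353).
x = 544 + 2261·192 = 434656.

434656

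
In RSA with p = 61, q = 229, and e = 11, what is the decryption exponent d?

3731

φ(n) = (p−1)(q−1) = 60·228 = 13680.
Need d with 11·d ≡ 1 (mod 13680). Apply the extended Euclidean algorithm:
13680 = 1243×11 + 7
11 = 1×7 + 4
7 = 1×4 + 3
4 = 1×3 + 1
3 = 3×1 + 0
Back-substitute:
1 = 4 − 3
1 = −7 + 2·4
1 = 2·11 − 3·7
1 = −3·13680 + 3731·11
So 11·3731 ≡ 1 (mod 13680), hence d = 3731.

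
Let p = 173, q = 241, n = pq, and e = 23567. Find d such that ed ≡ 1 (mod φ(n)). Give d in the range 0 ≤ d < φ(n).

18863

φ(n) = (p−1)(q−1) = 172·240 = 41280.
Need d with 23567·d ≡ 1 (mod 41280). Apply the extended Euclidean algorithm:
41280 = 1*23567 + 17713
23567 = 1*17713 + 5854
17713 = 3*5854 + 151
5854 = 38*151 + 116
151 = 1*116 + 35
116 = 3*35 + 11
35 = 3*11 + 2
11 = 5*2 + 1
2 = 2*1 + 0
Back-substitute:
1 = 11 − 5·2
1 = −5·35 + 16·11
1 = 16·116 − 53·35
1 = −53·151 + 69·116
1 = 69·5854 − 2675·151
1 = −2675·17713 + 8094·5854
1 = 8094·23567 − 10769·17713
1 = −10769·41280 + 18863·23567
So 23567·18863 ≡ 1 (mod 41280), hence d = 18863.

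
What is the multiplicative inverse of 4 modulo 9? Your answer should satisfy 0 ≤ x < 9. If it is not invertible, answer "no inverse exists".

Extended Euclidean algorithm:
9 = 2×4 + 1
4 = 4×1 + 0
The gcd is 1. Working backward:
1 = 9 − 2·4
Hence 4⁻¹ ≡ -2 ≡ 7 (mod 9).

7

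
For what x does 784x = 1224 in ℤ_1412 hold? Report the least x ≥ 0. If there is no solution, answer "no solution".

70

First find gcd(784, 1412):
1412 = 1×784 + 628
784 = 1×628 + 156
628 = 4×156 + 4
156 = 39×4 + 0
gcd = 4 and 4 | 1224, so solutions exist. Divide through by 4: 196x ≡ 306 (mod 353).
Now find 196⁻¹ mod 353:
353 = 1·196 + 157
196 = 1·157 + 39
157 = 4·39 + 1
39 = 39·1 + 0
Back-substitute:
1 = 157 − 4·39
1 = −4·196 + 5·157
1 = 5·353 − 9·196
So 196·(-9) ≡ 1 (mod 353), i.e. 196⁻¹ ≡ 344.
Then x ≡ 344·306 ≡ 70 (mod 353); the smallest non-negative solution is x = 70.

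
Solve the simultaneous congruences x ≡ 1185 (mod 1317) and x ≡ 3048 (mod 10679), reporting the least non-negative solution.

10190814

Write x = 1185 + 1317·k. Then 1317·k ≡ 3048 − 1185 ≡ 1863 (mod 10679).
Need 1317⁻¹ mod 10679. Extended Euclid on (10679, 1317):
10679 = 8*1317 + 143
1317 = 9*143 + 30
143 = 4*30 + 23
30 = 1*23 + 7
23 = 3*7 + 2
7 = 3*2 + 1
2 = 2*1 + 0
Back-substitute:
1 = 7 − 3·2
1 = −3·23 + 10·7
1 = 10·30 − 13·23
1 = −13·143 + 62·30
1 = 62·1317 − 571·143
1 = −571·10679 + 4630·1317
1317⁻¹ ≡ 4630 (mod 10679), so k ≡ 4630·1863 ≡ 7737 (mod 10679).
x = 1185 + 1317·7737 = 10190814.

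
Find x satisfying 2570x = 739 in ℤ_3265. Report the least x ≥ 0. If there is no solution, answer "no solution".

gcd(2570, 3265):
3265 = 1*2570 + 695
2570 = 3*695 + 485
695 = 1*485 + 210
485 = 2*210 + 65
210 = 3*65 + 15
65 = 4*15 + 5
15 = 3*5 + 0
gcd = 5, but 5 ∤ 739, so the congruence has no solution.

no solution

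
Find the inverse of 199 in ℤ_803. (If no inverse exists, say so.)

573

gcd(803, 199) by repeated division:
803 = 4·199 + 7
199 = 28·7 + 3
7 = 2·3 + 1
3 = 3·1 + 0
Since gcd(199, 803) = 1, back-substitute to write 1 as a combination:
1 = 7 − 2·3
1 = −2·199 + 57·7
1 = 57·803 − 230·199
Thus 199·(-230) ≡ 1 (mod 803); reducing, -230 mod 803 = 573.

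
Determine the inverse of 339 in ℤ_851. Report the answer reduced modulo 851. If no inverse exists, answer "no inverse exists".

364

gcd(851, 339) by repeated division:
851 = 2*339 + 173
339 = 1*173 + 166
173 = 1*166 + 7
166 = 23*7 + 5
7 = 1*5 + 2
5 = 2*2 + 1
2 = 2*1 + 0
gcd = 1, so the inverse exists. Back-substitute:
1 = 5 − 2·2
1 = −2·7 + 3·5
1 = 3·166 − 71·7
1 = −71·173 + 74·166
1 = 74·339 − 145·173
1 = −145·851 + 364·339
So 339·364 ≡ 1 (mod 851).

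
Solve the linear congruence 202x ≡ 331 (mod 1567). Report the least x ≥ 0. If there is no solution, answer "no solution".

118

First find gcd(202, 1567):
1567 = 7·202 + 153
202 = 1·153 + 49
153 = 3·49 + 6
49 = 8·6 + 1
6 = 6·1 + 0
gcd = 1, so a unique solution mod 1567 exists.
Back-substitute for the Bézout coefficients:
1 = 49 − 8·6
1 = −8·153 + 25·49
1 = 25·202 − 33·153
1 = −33·1567 + 256·202
So 202·(256) ≡ 1 (mod 1567), giving 202⁻¹ ≡ 256.
x ≡ 202⁻¹·331 ≡ 256·331 ≡ 118 (mod 1567).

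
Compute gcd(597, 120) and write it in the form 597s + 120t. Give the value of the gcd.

Repeated division:
597 = 4×120 + 117
120 = 1×117 + 3
117 = 39×3 + 0
gcd(597, 120) = 3.
Back-substituting:
3 = 120 − 117
3 = −597 + 5·120
So 3 = (-1)·597 + (5)·120.

3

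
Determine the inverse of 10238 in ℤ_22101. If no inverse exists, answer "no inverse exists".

17708

Extended Euclidean algorithm:
22101 = 2×10238 + 1625
10238 = 6×1625 + 488
1625 = 3×488 + 161
488 = 3×161 + 5
161 = 32×5 + 1
5 = 5×1 + 0
The gcd is 1. Working backward:
1 = 161 − 32·5
1 = −32·488 + 97·161
1 = 97·1625 − 323·488
1 = −323·10238 + 2035·1625
1 = 2035·22101 − 4393·10238
Thus 10238·(-4393) ≡ 1 (mod 22101); reducing, -4393 mod 22101 = 17708.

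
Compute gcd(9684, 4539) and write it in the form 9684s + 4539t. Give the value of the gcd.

Euclidean algorithm:
9684 = 2×4539 + 606
4539 = 7×606 + 297
606 = 2×297 + 12
297 = 24×12 + 9
12 = 1×9 + 3
9 = 3×3 + 0
gcd(9684, 4539) = 3.
Express as a combination:
3 = 12 − 9
3 = −297 + 25·12
3 = 25·606 − 51·297
3 = −51·4539 + 382·606
3 = 382·9684 − 815·4539
So 3 = (382)·9684 + (-815)·4539.

3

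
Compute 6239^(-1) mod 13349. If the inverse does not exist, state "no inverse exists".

11939

gcd(13349, 6239) by repeated division:
13349 = 2×6239 + 871
6239 = 7×871 + 142
871 = 6×142 + 19
142 = 7×19 + 9
19 = 2×9 + 1
9 = 9×1 + 0
Since gcd(6239, 13349) = 1, back-substitute to write 1 as a combination:
1 = 19 − 2·9
1 = −2·142 + 15·19
1 = 15·871 − 92·142
1 = −92·6239 + 659·871
1 = 659·13349 − 1410·6239
So 6239·(-1410) ≡ 1 (mod 13349), and -1410 ≡ 11939 (mod 13349).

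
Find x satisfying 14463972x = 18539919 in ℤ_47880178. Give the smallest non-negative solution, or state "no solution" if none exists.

no solution

gcd(14463972, 47880178):
47880178 = 3·14463972 + 4488262
14463972 = 3·4488262 + 999186
4488262 = 4·999186 + 491518
999186 = 2·491518 + 16150
491518 = 30·16150 + 7018
16150 = 2·7018 + 2114
7018 = 3·2114 + 676
2114 = 3·676 + 86
676 = 7·86 + 74
86 = 1·74 + 12
74 = 6·12 + 2
12 = 6·2 + 0
gcd = 2, but 2 ∤ 18539919, so the congruence has no solution.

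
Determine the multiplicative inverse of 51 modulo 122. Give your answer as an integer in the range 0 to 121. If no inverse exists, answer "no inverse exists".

Extended Euclidean algorithm:
122 = 2·51 + 20
51 = 2·20 + 11
20 = 1·11 + 9
11 = 1·9 + 2
9 = 4·2 + 1
2 = 2·1 + 0
gcd = 1, so the inverse exists. Back-substitute:
1 = 9 − 4·2
1 = −4·11 + 5·9
1 = 5·20 − 9·11
1 = −9·51 + 23·20
1 = 23·122 − 55·51
Thus 51·(-55) ≡ 1 (mod 122); reducing, -55 mod 122 = 67.

67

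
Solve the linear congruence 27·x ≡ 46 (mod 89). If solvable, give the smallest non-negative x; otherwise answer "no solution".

5

First find gcd(27, 89):
89 = 3*27 + 8
27 = 3*8 + 3
8 = 2*3 + 2
3 = 1*2 + 1
2 = 2*1 + 0
gcd = 1, so a unique solution mod 89 exists.
Back-substitute for the Bézout coefficients:
1 = 3 − 2
1 = −8 + 3·3
1 = 3·27 − 10·8
1 = −10·89 + 33·27
So 27·(33) ≡ 1 (mod 89), giving 27⁻¹ ≡ 33.
x ≡ 27⁻¹·46 ≡ 33·46 ≡ 5 (mod 89).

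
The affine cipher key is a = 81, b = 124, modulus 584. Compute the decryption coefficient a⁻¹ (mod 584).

137

gcd(584, 81) by repeated division:
584 = 7×81 + 17
81 = 4×17 + 13
17 = 1×13 + 4
13 = 3×4 + 1
4 = 4×1 + 0
Since gcd(81, 584) = 1, back-substitute to write 1 as a combination:
1 = 13 − 3·4
1 = −3·17 + 4·13
1 = 4·81 − 19·17
1 = −19·584 + 137·81
So 81·137 ≡ 1 (mod 584).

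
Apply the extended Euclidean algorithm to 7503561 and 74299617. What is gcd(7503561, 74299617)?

9

Euclidean algorithm:
74299617 = 9·7503561 + 6767568
7503561 = 1·6767568 + 735993
6767568 = 9·735993 + 143631
735993 = 5·143631 + 17838
143631 = 8·17838 + 927
17838 = 19·927 + 225
927 = 4·225 + 27
225 = 8·27 + 9
27 = 3·9 + 0
gcd(7503561, 74299617) = 9.
Working backward:
9 = 225 − 8·27
9 = −8·927 + 33·225
9 = 33·17838 − 635·927
9 = −635·143631 + 5113·17838
9 = 5113·735993 − 26200·143631
9 = −26200·6767568 + 240913·735993
9 = 240913·7503561 − 267113·6767568
9 = −267113·74299617 + 2644930·7503561
So 9 = (-267113)·74299617 + (2644930)·7503561.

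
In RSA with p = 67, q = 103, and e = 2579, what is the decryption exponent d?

911

φ(n) = (p−1)(q−1) = 66·102 = 6732.
Need d with 2579·d ≡ 1 (mod 6732). Apply the extended Euclidean algorithm:
6732 = 2·2579 + 1574
2579 = 1·1574 + 1005
1574 = 1·1005 + 569
1005 = 1·569 + 436
569 = 1·436 + 133
436 = 3·133 + 37
133 = 3·37 + 22
37 = 1·22 + 15
22 = 1·15 + 7
15 = 2·7 + 1
7 = 7·1 + 0
Back-substitute:
1 = 15 − 2·7
1 = −2·22 + 3·15
1 = 3·37 − 5·22
1 = −5·133 + 18·37
1 = 18·436 − 59·133
1 = −59·569 + 77·436
1 = 77·1005 − 136·569
1 = −136·1574 + 213·1005
1 = 213·2579 − 349·1574
1 = −349·6732 + 911·2579
So 2579·911 ≡ 1 (mod 6732), hence d = 911.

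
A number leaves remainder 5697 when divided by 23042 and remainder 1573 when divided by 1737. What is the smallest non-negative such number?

Write x = 5697 + 23042·k. Then 23042·k ≡ 1573 − 5697 ≡ 1087 (mod 1737).
Need 23042⁻¹ mod 1737. Extended Euclid on (1737, 461):
1737 = 3*461 + 354
461 = 1*354 + 107
354 = 3*107 + 33
107 = 3*33 + 8
33 = 4*8 + 1
8 = 8*1 + 0
Back-substitute:
1 = 33 − 4·8
1 = −4·107 + 13·33
1 = 13·354 − 43·107
1 = −43·461 + 56·354
1 = 56·1737 − 211·461
23042⁻¹ ≡ 1526 (mod 1737), so k ≡ 1526·1087 ≡ 1664 (mod 1737).
x = 5697 + 23042·1664 = 38347585.

38347585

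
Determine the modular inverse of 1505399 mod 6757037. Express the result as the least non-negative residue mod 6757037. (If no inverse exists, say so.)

no inverse exists

Compute gcd(1505399, 6757037):
6757037 = 4×1505399 + 735441
1505399 = 2×735441 + 34517
735441 = 21×34517 + 10584
34517 = 3×10584 + 2765
10584 = 3×2765 + 2289
2765 = 1×2289 + 476
2289 = 4×476 + 385
476 = 1×385 + 91
385 = 4×91 + 21
91 = 4×21 + 7
21 = 3×7 + 0
The gcd is 7, not 1, hence no inverse exists.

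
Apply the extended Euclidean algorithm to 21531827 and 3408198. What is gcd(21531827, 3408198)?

Apply Euclid's algorithm to 21531827 and 3408198:
21531827 = 6*3408198 + 1082639
3408198 = 3*1082639 + 160281
1082639 = 6*160281 + 120953
160281 = 1*120953 + 39328
120953 = 3*39328 + 2969
39328 = 13*2969 + 731
2969 = 4*731 + 45
731 = 16*45 + 11
45 = 4*11 + 1
11 = 11*1 + 0
gcd(21531827, 3408198) = 1.
Express as a combination:
1 = 45 − 4·11
1 = −4·731 + 65·45
1 = 65·2969 − 264·731
1 = −264·39328 + 3497·2969
1 = 3497·120953 − 10755·39328
1 = −10755·160281 + 14252·120953
1 = 14252·1082639 − 96267·160281
1 = −96267·3408198 + 303053·1082639
1 = 303053·21531827 − 1914585·3408198
So 1 = (303053)·21531827 + (-1914585)·3408198.

1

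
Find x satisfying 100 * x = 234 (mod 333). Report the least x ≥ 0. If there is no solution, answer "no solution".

9

First find gcd(100, 333):
333 = 3·100 + 33
100 = 3·33 + 1
33 = 33·1 + 0
gcd = 1, so a unique solution mod 333 exists.
Back-substitute for the Bézout coefficients:
1 = 100 − 3·33
1 = −3·333 + 10·100
So 100·(10) ≡ 1 (mod 333), giving 100⁻¹ ≡ 10.
x ≡ 100⁻¹·234 ≡ 10·234 ≡ 9 (mod 333).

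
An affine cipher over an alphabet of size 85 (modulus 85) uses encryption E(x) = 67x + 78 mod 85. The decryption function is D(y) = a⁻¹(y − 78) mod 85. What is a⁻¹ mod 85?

gcd(85, 67) by repeated division:
85 = 1×67 + 18
67 = 3×18 + 13
18 = 1×13 + 5
13 = 2×5 + 3
5 = 1×3 + 2
3 = 1×2 + 1
2 = 2×1 + 0
gcd = 1, so the inverse exists. Back-substitute:
1 = 3 − 2
1 = −5 + 2·3
1 = 2·13 − 5·5
1 = −5·18 + 7·13
1 = 7·67 − 26·18
1 = −26·85 + 33·67
So 67·33 ≡ 1 (mod 85).

33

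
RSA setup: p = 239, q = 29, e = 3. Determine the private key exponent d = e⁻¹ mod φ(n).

4443

φ(n) = (p−1)(q−1) = 238·28 = 6664.
Need d with 3·d ≡ 1 (mod 6664). Apply the extended Euclidean algorithm:
6664 = 2221*3 + 1
3 = 3*1 + 0
Back-substitute:
1 = 6664 − 2221·3
So 3·(-2221) ≡ 1 (mod 6664), hence d ≡ -2221 ≡ 4443 (mod 6664).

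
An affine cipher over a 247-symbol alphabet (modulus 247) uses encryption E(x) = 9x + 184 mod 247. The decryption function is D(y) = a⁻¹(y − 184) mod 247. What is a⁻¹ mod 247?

55

Apply the Euclidean algorithm to 247 and 9:
247 = 27·9 + 4
9 = 2·4 + 1
4 = 4·1 + 0
The gcd is 1. Working backward:
1 = 9 − 2·4
1 = −2·247 + 55·9
So 9·55 ≡ 1 (mod 247).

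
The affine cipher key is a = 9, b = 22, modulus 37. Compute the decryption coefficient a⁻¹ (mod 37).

Apply the Euclidean algorithm to 37 and 9:
37 = 4·9 + 1
9 = 9·1 + 0
gcd = 1, so the inverse exists. Back-substitute:
1 = 37 − 4·9
Thus 9·(-4) ≡ 1 (mod 37); reducing, -4 mod 37 = 33.

33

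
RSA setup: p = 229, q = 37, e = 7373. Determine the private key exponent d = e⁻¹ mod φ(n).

1445

φ(n) = (p−1)(q−1) = 228·36 = 8208.
Need d with 7373·d ≡ 1 (mod 8208). Apply the extended Euclidean algorithm:
8208 = 1×7373 + 835
7373 = 8×835 + 693
835 = 1×693 + 142
693 = 4×142 + 125
142 = 1×125 + 17
125 = 7×17 + 6
17 = 2×6 + 5
6 = 1×5 + 1
5 = 5×1 + 0
Back-substitute:
1 = 6 − 5
1 = −17 + 3·6
1 = 3·125 − 22·17
1 = −22·142 + 25·125
1 = 25·693 − 122·142
1 = −122·835 + 147·693
1 = 147·7373 − 1298·835
1 = −1298·8208 + 1445·7373
So 7373·1445 ≡ 1 (mod 8208), hence d = 1445.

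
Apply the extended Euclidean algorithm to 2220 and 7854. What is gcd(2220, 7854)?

6

Repeated division:
7854 = 3·2220 + 1194
2220 = 1·1194 + 1026
1194 = 1·1026 + 168
1026 = 6·168 + 18
168 = 9·18 + 6
18 = 3·6 + 0
gcd(2220, 7854) = 6.
Back-substituting:
6 = 168 − 9·18
6 = −9·1026 + 55·168
6 = 55·1194 − 64·1026
6 = −64·2220 + 119·1194
6 = 119·7854 − 421·2220
So 6 = (119)·7854 + (-421)·2220.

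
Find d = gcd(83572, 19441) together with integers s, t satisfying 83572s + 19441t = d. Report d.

1

Apply Euclid's algorithm to 83572 and 19441:
83572 = 4×19441 + 5808
19441 = 3×5808 + 2017
5808 = 2×2017 + 1774
2017 = 1×1774 + 243
1774 = 7×243 + 73
243 = 3×73 + 24
73 = 3×24 + 1
24 = 24×1 + 0
gcd(83572, 19441) = 1.
Working backward:
1 = 73 − 3·24
1 = −3·243 + 10·73
1 = 10·1774 − 73·243
1 = −73·2017 + 83·1774
1 = 83·5808 − 239·2017
1 = −239·19441 + 800·5808
1 = 800·83572 − 3439·19441
So 1 = (800)·83572 + (-3439)·19441.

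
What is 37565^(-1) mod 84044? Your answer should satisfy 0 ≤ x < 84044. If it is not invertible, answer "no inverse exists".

Apply the Euclidean algorithm to 84044 and 37565:
84044 = 2×37565 + 8914
37565 = 4×8914 + 1909
8914 = 4×1909 + 1278
1909 = 1×1278 + 631
1278 = 2×631 + 16
631 = 39×16 + 7
16 = 2×7 + 2
7 = 3×2 + 1
2 = 2×1 + 0
Since gcd(37565, 84044) = 1, back-substitute to write 1 as a combination:
1 = 7 − 3·2
1 = −3·16 + 7·7
1 = 7·631 − 276·16
1 = −276·1278 + 559·631
1 = 559·1909 − 835·1278
1 = −835·8914 + 3899·1909
1 = 3899·37565 − 16431·8914
1 = −16431·84044 + 36761·37565
So 37565·36761 ≡ 1 (mod 84044).

36761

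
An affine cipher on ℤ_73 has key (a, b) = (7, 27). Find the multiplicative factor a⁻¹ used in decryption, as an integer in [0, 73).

21

Run Euclid on (73, 7):
73 = 10×7 + 3
7 = 2×3 + 1
3 = 3×1 + 0
Since gcd(7, 73) = 1, back-substitute to write 1 as a combination:
1 = 7 − 2·3
1 = −2·73 + 21·7
So 7·21 ≡ 1 (mod 73).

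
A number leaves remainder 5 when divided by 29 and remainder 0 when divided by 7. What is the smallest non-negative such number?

63

Write x = 5 + 29·k. Then 29·k ≡ 0 − 5 ≡ 2 (mod 7).
Need 29⁻¹ mod 7. Extended Euclid on (7, 1):
7 = 7*1 + 0
29⁻¹ ≡ 1 (mod 7), so k ≡ 1·2 ≡ 2 (mod 7).
x = 5 + 29·2 = 63.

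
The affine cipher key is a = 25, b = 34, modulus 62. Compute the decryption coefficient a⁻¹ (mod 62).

5

Apply the Euclidean algorithm to 62 and 25:
62 = 2·25 + 12
25 = 2·12 + 1
12 = 12·1 + 0
Since gcd(25, 62) = 1, back-substitute to write 1 as a combination:
1 = 25 − 2·12
1 = −2·62 + 5·25
So 25·5 ≡ 1 (mod 62).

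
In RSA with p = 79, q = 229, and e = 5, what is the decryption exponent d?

3557

φ(n) = (p−1)(q−1) = 78·228 = 17784.
Need d with 5·d ≡ 1 (mod 17784). Apply the extended Euclidean algorithm:
17784 = 3556*5 + 4
5 = 1*4 + 1
4 = 4*1 + 0
Back-substitute:
1 = 5 − 4
1 = −17784 + 3557·5
So 5·3557 ≡ 1 (mod 17784), hence d = 3557.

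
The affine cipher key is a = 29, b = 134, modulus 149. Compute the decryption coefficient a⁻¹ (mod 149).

36

gcd(149, 29) by repeated division:
149 = 5·29 + 4
29 = 7·4 + 1
4 = 4·1 + 0
gcd = 1, so the inverse exists. Back-substitute:
1 = 29 − 7·4
1 = −7·149 + 36·29
So 29·36 ≡ 1 (mod 149).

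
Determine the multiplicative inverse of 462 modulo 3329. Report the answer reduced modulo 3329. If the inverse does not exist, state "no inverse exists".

gcd(3329, 462) by repeated division:
3329 = 7·462 + 95
462 = 4·95 + 82
95 = 1·82 + 13
82 = 6·13 + 4
13 = 3·4 + 1
4 = 4·1 + 0
The gcd is 1. Working backward:
1 = 13 − 3·4
1 = −3·82 + 19·13
1 = 19·95 − 22·82
1 = −22·462 + 107·95
1 = 107·3329 − 771·462
Thus 462·(-771) ≡ 1 (mod 3329); reducing, -771 mod 3329 = 2558.

2558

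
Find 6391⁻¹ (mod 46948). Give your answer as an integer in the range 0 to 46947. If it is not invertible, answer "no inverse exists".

Compute gcd(6391, 46948):
46948 = 7*6391 + 2211
6391 = 2*2211 + 1969
2211 = 1*1969 + 242
1969 = 8*242 + 33
242 = 7*33 + 11
33 = 3*11 + 0
gcd(6391, 46948) = 11 ≠ 1, so 6391 has no multiplicative inverse modulo 46948.

no inverse exists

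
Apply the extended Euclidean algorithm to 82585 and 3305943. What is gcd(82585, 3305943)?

1

Apply Euclid's algorithm to 3305943 and 82585:
3305943 = 40*82585 + 2543
82585 = 32*2543 + 1209
2543 = 2*1209 + 125
1209 = 9*125 + 84
125 = 1*84 + 41
84 = 2*41 + 2
41 = 20*2 + 1
2 = 2*1 + 0
gcd(82585, 3305943) = 1.
Express as a combination:
1 = 41 − 20·2
1 = −20·84 + 41·41
1 = 41·125 − 61·84
1 = −61·1209 + 590·125
1 = 590·2543 − 1241·1209
1 = −1241·82585 + 40302·2543
1 = 40302·3305943 − 1613321·82585
So 1 = (40302)·3305943 + (-1613321)·82585.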